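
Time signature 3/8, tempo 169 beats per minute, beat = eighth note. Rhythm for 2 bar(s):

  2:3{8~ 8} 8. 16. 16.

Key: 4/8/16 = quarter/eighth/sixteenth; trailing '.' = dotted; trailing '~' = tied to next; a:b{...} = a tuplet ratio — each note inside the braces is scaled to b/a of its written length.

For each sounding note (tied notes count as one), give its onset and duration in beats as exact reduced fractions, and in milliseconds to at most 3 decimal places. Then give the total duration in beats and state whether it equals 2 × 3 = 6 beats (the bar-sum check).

1) 0.0ms=0b +1065.089ms=3b
2) 1065.089ms=3b +532.544ms=3/2b
3) 1597.633ms=9/2b +266.272ms=3/4b
4) 1863.905ms=21/4b +266.272ms=3/4b
Σ=6b of 6 (169bpm 3/8) — PASS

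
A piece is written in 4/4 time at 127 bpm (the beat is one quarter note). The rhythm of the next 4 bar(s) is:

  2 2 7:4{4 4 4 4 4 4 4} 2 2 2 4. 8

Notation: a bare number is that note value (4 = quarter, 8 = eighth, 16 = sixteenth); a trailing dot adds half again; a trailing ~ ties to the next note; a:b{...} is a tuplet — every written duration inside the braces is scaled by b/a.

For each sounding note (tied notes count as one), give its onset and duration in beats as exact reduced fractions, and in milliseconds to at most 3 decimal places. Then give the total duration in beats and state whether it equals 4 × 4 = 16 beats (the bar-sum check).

1) 0.0ms=0b +944.882ms=2b
2) 944.882ms=2b +944.882ms=2b
3) 1889.764ms=4b +269.966ms=4/7b
4) 2159.73ms=32/7b +269.966ms=4/7b
5) 2429.696ms=36/7b +269.966ms=4/7b
6) 2699.663ms=40/7b +269.966ms=4/7b
7) 2969.629ms=44/7b +269.966ms=4/7b
8) 3239.595ms=48/7b +269.966ms=4/7b
9) 3509.561ms=52/7b +269.966ms=4/7b
10) 3779.528ms=8b +944.882ms=2b
11) 4724.409ms=10b +944.882ms=2b
12) 5669.291ms=12b +944.882ms=2b
13) 6614.173ms=14b +708.661ms=3/2b
14) 7322.835ms=31/2b +236.22ms=1/2b
Σ=16b of 16 (127bpm 4/4) — PASS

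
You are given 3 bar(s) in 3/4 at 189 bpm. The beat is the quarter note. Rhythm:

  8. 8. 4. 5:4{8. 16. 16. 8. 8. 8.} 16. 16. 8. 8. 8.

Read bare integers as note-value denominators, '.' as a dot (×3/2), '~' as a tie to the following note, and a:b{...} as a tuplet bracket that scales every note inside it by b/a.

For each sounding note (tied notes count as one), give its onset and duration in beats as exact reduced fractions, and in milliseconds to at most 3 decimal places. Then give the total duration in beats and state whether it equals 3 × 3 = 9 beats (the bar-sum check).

1) 0.0ms=0b +238.095ms=3/4b
2) 238.095ms=3/4b +238.095ms=3/4b
3) 476.19ms=3/2b +476.19ms=3/2b
4) 952.381ms=3b +190.476ms=3/5b
5) 1142.857ms=18/5b +95.238ms=3/10b
6) 1238.095ms=39/10b +95.238ms=3/10b
7) 1333.333ms=21/5b +190.476ms=3/5b
8) 1523.81ms=24/5b +190.476ms=3/5b
9) 1714.286ms=27/5b +190.476ms=3/5b
10) 1904.762ms=6b +119.048ms=3/8b
11) 2023.81ms=51/8b +119.048ms=3/8b
12) 2142.857ms=27/4b +238.095ms=3/4b
13) 2380.952ms=15/2b +238.095ms=3/4b
14) 2619.048ms=33/4b +238.095ms=3/4b
Σ=9b of 9 (189bpm 3/4) — PASS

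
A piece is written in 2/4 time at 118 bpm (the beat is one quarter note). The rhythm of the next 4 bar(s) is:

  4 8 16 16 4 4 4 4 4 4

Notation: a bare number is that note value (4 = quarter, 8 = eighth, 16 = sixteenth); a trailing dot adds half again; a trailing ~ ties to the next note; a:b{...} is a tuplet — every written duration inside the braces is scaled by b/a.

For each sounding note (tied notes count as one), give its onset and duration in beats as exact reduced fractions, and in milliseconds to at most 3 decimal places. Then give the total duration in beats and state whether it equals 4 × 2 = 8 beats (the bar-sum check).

1) 0.0ms=0b +508.475ms=1b
2) 508.475ms=1b +254.237ms=1/2b
3) 762.712ms=3/2b +127.119ms=1/4b
4) 889.831ms=7/4b +127.119ms=1/4b
5) 1016.949ms=2b +508.475ms=1b
6) 1525.424ms=3b +508.475ms=1b
7) 2033.898ms=4b +508.475ms=1b
8) 2542.373ms=5b +508.475ms=1b
9) 3050.847ms=6b +508.475ms=1b
10) 3559.322ms=7b +508.475ms=1b
Σ=8b of 8 (118bpm 2/4) — PASS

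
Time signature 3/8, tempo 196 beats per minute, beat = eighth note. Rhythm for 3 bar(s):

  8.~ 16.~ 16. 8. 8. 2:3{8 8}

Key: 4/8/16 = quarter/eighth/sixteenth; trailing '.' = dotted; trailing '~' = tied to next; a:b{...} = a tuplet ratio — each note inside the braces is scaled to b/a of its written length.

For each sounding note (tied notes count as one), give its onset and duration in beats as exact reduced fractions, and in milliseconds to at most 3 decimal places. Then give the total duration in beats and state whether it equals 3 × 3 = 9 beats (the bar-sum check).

1) 0.0ms=0b +918.367ms=3b
2) 918.367ms=3b +459.184ms=3/2b
3) 1377.551ms=9/2b +459.184ms=3/2b
4) 1836.735ms=6b +459.184ms=3/2b
5) 2295.918ms=15/2b +459.184ms=3/2b
Σ=9b of 9 (196bpm 3/8) — PASS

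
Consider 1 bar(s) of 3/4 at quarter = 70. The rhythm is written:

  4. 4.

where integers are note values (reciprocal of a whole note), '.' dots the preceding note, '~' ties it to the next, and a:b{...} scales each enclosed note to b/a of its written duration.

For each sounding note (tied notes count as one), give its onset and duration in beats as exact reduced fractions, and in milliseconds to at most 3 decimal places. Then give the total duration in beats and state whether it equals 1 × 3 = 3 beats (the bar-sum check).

1) 0.0ms=0b +1285.714ms=3/2b
2) 1285.714ms=3/2b +1285.714ms=3/2b
Σ=3b of 3 (70bpm 3/4) — PASS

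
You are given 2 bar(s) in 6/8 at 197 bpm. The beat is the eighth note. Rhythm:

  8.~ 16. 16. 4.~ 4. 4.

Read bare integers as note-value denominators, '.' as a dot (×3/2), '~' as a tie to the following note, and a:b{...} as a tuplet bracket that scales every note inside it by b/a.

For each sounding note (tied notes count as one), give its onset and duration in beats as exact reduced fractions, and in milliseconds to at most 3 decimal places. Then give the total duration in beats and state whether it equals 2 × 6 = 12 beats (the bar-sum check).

1) 0.0ms=0b +685.279ms=9/4b
2) 685.279ms=9/4b +228.426ms=3/4b
3) 913.706ms=3b +1827.411ms=6b
4) 2741.117ms=9b +913.706ms=3b
Σ=12b of 12 (197bpm 6/8) — PASS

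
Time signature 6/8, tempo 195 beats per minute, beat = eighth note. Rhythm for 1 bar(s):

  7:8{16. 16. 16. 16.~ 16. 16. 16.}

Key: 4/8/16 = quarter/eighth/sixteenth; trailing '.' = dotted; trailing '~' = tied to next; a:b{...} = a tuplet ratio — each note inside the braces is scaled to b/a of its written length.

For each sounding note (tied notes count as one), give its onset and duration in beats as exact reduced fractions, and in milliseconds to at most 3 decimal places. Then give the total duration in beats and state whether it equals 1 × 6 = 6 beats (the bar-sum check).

1) 0.0ms=0b +263.736ms=6/7b
2) 263.736ms=6/7b +263.736ms=6/7b
3) 527.473ms=12/7b +263.736ms=6/7b
4) 791.209ms=18/7b +527.473ms=12/7b
5) 1318.681ms=30/7b +263.736ms=6/7b
6) 1582.418ms=36/7b +263.736ms=6/7b
Σ=6b of 6 (195bpm 6/8) — PASS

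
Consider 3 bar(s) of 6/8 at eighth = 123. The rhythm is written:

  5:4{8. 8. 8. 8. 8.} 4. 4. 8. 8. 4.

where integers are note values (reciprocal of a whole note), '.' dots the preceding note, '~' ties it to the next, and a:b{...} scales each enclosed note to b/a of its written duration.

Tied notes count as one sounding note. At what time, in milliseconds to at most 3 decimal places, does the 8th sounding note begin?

1. 0.0ms @ 0 + 585.366ms (6/5)
2. 585.366ms @ 6/5 + 585.366ms (6/5)
3. 1170.732ms @ 12/5 + 585.366ms (6/5)
4. 1756.098ms @ 18/5 + 585.366ms (6/5)
5. 2341.463ms @ 24/5 + 585.366ms (6/5)
6. 2926.829ms @ 6 + 1463.415ms (3)
7. 4390.244ms @ 9 + 1463.415ms (3)
8. 5853.659ms @ 12 + 731.707ms (3/2)
9. 6585.366ms @ 27/2 + 731.707ms (3/2)
10. 7317.073ms @ 15 + 1463.415ms (3)

note 8 onset = 12b = 5853.659ms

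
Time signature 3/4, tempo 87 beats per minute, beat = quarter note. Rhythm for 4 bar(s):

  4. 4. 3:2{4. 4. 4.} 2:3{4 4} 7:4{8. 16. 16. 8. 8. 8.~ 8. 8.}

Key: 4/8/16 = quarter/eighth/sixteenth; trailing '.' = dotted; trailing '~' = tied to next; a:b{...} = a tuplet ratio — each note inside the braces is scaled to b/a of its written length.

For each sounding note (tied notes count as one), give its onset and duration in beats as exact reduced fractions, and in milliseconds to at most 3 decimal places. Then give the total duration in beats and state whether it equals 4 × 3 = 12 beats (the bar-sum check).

1) 0.0ms=0b +1034.483ms=3/2b
2) 1034.483ms=3/2b +1034.483ms=3/2b
3) 2068.966ms=3b +689.655ms=1b
4) 2758.621ms=4b +689.655ms=1b
5) 3448.276ms=5b +689.655ms=1b
6) 4137.931ms=6b +1034.483ms=3/2b
7) 5172.414ms=15/2b +1034.483ms=3/2b
8) 6206.897ms=9b +295.567ms=3/7b
9) 6502.463ms=66/7b +147.783ms=3/14b
10) 6650.246ms=135/14b +147.783ms=3/14b
11) 6798.03ms=69/7b +295.567ms=3/7b
12) 7093.596ms=72/7b +295.567ms=3/7b
13) 7389.163ms=75/7b +591.133ms=6/7b
14) 7980.296ms=81/7b +295.567ms=3/7b
Σ=12b of 12 (87bpm 3/4) — PASS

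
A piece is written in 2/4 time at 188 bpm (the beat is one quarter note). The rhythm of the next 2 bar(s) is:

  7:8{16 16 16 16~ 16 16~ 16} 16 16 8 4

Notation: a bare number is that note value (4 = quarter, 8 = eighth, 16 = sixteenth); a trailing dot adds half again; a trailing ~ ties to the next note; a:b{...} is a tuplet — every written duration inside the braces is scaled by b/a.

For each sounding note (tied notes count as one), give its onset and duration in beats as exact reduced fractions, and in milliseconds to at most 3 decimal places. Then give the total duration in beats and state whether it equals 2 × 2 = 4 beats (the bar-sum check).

1) 0.0ms=0b +91.185ms=2/7b
2) 91.185ms=2/7b +91.185ms=2/7b
3) 182.371ms=4/7b +91.185ms=2/7b
4) 273.556ms=6/7b +182.371ms=4/7b
5) 455.927ms=10/7b +182.371ms=4/7b
6) 638.298ms=2b +79.787ms=1/4b
7) 718.085ms=9/4b +79.787ms=1/4b
8) 797.872ms=5/2b +159.574ms=1/2b
9) 957.447ms=3b +319.149ms=1b
Σ=4b of 4 (188bpm 2/4) — PASS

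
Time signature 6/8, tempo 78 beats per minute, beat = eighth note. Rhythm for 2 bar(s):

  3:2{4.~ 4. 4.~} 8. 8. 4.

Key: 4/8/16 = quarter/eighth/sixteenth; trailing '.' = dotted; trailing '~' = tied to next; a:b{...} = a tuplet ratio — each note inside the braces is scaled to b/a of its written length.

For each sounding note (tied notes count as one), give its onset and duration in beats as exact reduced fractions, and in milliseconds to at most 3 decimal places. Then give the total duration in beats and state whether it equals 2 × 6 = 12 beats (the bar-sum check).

1) 0.0ms=0b +3076.923ms=4b
2) 3076.923ms=4b +2692.308ms=7/2b
3) 5769.231ms=15/2b +1153.846ms=3/2b
4) 6923.077ms=9b +2307.692ms=3b
Σ=12b of 12 (78bpm 6/8) — PASS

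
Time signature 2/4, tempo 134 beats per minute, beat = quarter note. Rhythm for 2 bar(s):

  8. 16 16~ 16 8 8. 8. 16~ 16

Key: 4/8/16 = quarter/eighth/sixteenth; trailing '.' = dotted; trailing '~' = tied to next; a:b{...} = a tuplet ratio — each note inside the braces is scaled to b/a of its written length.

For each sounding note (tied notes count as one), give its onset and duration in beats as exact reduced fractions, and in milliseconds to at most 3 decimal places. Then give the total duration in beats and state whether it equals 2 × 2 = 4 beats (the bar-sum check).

1) 0.0ms=0b +335.821ms=3/4b
2) 335.821ms=3/4b +111.94ms=1/4b
3) 447.761ms=1b +223.881ms=1/2b
4) 671.642ms=3/2b +223.881ms=1/2b
5) 895.522ms=2b +335.821ms=3/4b
6) 1231.343ms=11/4b +335.821ms=3/4b
7) 1567.164ms=7/2b +223.881ms=1/2b
Σ=4b of 4 (134bpm 2/4) — PASS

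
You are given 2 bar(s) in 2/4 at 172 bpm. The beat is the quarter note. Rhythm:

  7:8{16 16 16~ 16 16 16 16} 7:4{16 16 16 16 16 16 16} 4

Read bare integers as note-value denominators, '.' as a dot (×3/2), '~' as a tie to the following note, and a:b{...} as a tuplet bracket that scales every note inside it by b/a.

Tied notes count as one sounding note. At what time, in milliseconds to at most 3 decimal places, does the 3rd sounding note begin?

1. 0.0ms @ 0 + 99.668ms (2/7)
2. 99.668ms @ 2/7 + 99.668ms (2/7)
3. 199.336ms @ 4/7 + 199.336ms (4/7)
4. 398.671ms @ 8/7 + 99.668ms (2/7)
5. 498.339ms @ 10/7 + 99.668ms (2/7)
6. 598.007ms @ 12/7 + 99.668ms (2/7)
7. 697.674ms @ 2 + 49.834ms (1/7)
8. 747.508ms @ 15/7 + 49.834ms (1/7)
9. 797.342ms @ 16/7 + 49.834ms (1/7)
10. 847.176ms @ 17/7 + 49.834ms (1/7)
11. 897.01ms @ 18/7 + 49.834ms (1/7)
12. 946.844ms @ 19/7 + 49.834ms (1/7)
13. 996.678ms @ 20/7 + 49.834ms (1/7)
14. 1046.512ms @ 3 + 348.837ms (1)

note 3 onset = 4/7b = 199.336ms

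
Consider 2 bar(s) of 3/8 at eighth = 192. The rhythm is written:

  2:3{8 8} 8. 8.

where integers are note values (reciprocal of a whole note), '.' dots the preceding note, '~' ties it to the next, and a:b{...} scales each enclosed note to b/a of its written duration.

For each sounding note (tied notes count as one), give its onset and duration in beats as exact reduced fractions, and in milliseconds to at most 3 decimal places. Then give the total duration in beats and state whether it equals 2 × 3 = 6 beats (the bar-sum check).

1) 0.0ms=0b +468.75ms=3/2b
2) 468.75ms=3/2b +468.75ms=3/2b
3) 937.5ms=3b +468.75ms=3/2b
4) 1406.25ms=9/2b +468.75ms=3/2b
Σ=6b of 6 (192bpm 3/8) — PASS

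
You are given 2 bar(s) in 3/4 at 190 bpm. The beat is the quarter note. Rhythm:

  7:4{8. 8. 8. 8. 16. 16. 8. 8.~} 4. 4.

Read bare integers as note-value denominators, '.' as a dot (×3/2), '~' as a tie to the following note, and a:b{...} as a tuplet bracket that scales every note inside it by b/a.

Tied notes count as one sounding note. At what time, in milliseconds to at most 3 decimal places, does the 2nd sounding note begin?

1. 0.0ms @ 0 + 135.338ms (3/7)
2. 135.338ms @ 3/7 + 135.338ms (3/7)
3. 270.677ms @ 6/7 + 135.338ms (3/7)
4. 406.015ms @ 9/7 + 135.338ms (3/7)
5. 541.353ms @ 12/7 + 67.669ms (3/14)
6. 609.023ms @ 27/14 + 67.669ms (3/14)
7. 676.692ms @ 15/7 + 135.338ms (3/7)
8. 812.03ms @ 18/7 + 609.023ms (27/14)
9. 1421.053ms @ 9/2 + 473.684ms (3/2)

note 2 onset = 3/7b = 135.338ms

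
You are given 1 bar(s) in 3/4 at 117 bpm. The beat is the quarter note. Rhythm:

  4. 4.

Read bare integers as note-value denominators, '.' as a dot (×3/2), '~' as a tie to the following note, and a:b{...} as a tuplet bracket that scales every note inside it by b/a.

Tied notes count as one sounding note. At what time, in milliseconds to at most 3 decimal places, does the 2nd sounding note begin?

1. 0.0ms @ 0 + 769.231ms (3/2)
2. 769.231ms @ 3/2 + 769.231ms (3/2)

note 2 onset = 3/2b = 769.231ms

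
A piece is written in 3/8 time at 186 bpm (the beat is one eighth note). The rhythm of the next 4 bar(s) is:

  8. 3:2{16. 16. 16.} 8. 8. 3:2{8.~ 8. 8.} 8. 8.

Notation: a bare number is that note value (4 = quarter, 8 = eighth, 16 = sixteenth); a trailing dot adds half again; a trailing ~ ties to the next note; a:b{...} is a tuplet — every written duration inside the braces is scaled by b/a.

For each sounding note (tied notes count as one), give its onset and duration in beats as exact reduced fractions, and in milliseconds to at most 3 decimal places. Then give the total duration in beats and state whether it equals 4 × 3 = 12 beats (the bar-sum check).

1) 0.0ms=0b +483.871ms=3/2b
2) 483.871ms=3/2b +161.29ms=1/2b
3) 645.161ms=2b +161.29ms=1/2b
4) 806.452ms=5/2b +161.29ms=1/2b
5) 967.742ms=3b +483.871ms=3/2b
6) 1451.613ms=9/2b +483.871ms=3/2b
7) 1935.484ms=6b +645.161ms=2b
8) 2580.645ms=8b +322.581ms=1b
9) 2903.226ms=9b +483.871ms=3/2b
10) 3387.097ms=21/2b +483.871ms=3/2b
Σ=12b of 12 (186bpm 3/8) — PASS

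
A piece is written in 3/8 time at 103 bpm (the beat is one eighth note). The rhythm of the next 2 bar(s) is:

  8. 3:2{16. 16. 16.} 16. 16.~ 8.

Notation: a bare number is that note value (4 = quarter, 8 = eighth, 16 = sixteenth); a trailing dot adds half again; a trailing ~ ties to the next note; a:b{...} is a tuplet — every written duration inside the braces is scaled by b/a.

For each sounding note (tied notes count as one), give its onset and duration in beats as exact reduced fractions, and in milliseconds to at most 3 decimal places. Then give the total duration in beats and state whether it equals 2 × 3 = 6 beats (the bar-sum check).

1) 0.0ms=0b +873.786ms=3/2b
2) 873.786ms=3/2b +291.262ms=1/2b
3) 1165.049ms=2b +291.262ms=1/2b
4) 1456.311ms=5/2b +291.262ms=1/2b
5) 1747.573ms=3b +436.893ms=3/4b
6) 2184.466ms=15/4b +1310.68ms=9/4b
Σ=6b of 6 (103bpm 3/8) — PASS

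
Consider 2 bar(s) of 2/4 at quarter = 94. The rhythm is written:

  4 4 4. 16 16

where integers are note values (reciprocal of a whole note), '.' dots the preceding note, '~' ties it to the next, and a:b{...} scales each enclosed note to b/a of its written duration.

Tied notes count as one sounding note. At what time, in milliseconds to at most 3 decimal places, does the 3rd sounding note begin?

1. 0.0ms @ 0 + 638.298ms (1)
2. 638.298ms @ 1 + 638.298ms (1)
3. 1276.596ms @ 2 + 957.447ms (3/2)
4. 2234.043ms @ 7/2 + 159.574ms (1/4)
5. 2393.617ms @ 15/4 + 159.574ms (1/4)

note 3 onset = 2b = 1276.596ms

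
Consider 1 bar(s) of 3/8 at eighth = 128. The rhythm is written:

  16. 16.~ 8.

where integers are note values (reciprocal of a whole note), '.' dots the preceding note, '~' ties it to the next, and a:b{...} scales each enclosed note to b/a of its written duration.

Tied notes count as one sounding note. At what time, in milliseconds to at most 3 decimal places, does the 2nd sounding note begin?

1. 0.0ms @ 0 + 351.562ms (3/4)
2. 351.562ms @ 3/4 + 1054.688ms (9/4)

note 2 onset = 3/4b = 351.562ms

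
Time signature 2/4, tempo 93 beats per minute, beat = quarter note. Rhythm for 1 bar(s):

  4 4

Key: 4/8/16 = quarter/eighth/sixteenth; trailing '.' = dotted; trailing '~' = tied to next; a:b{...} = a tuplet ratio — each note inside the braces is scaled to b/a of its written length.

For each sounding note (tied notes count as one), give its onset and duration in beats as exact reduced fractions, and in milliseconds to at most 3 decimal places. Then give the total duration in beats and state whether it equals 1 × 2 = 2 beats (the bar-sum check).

1) 0.0ms=0b +645.161ms=1b
2) 645.161ms=1b +645.161ms=1b
Σ=2b of 2 (93bpm 2/4) — PASS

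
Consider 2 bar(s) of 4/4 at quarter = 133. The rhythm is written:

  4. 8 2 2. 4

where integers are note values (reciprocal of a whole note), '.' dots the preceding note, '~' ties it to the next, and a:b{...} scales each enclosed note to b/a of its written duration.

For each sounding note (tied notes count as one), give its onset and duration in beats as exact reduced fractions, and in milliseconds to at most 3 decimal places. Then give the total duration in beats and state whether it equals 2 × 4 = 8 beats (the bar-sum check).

1) 0.0ms=0b +676.692ms=3/2b
2) 676.692ms=3/2b +225.564ms=1/2b
3) 902.256ms=2b +902.256ms=2b
4) 1804.511ms=4b +1353.383ms=3b
5) 3157.895ms=7b +451.128ms=1b
Σ=8b of 8 (133bpm 4/4) — PASS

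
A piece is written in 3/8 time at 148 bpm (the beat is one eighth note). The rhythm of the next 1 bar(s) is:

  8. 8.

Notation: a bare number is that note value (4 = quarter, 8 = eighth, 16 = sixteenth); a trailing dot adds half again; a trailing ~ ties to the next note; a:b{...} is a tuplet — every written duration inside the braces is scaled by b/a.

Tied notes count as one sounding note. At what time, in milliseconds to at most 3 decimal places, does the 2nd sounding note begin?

note 2 onset = 3/2b = 608.108ms

1. 0.0ms @ 0 + 608.108ms (3/2)
2. 608.108ms @ 3/2 + 608.108ms (3/2)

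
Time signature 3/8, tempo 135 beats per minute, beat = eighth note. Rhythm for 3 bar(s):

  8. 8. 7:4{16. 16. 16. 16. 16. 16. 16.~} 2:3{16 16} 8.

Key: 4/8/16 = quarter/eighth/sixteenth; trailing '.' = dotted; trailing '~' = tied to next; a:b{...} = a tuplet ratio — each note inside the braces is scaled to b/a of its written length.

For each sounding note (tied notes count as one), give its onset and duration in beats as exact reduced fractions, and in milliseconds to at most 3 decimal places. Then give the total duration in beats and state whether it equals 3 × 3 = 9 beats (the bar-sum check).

1) 0.0ms=0b +666.667ms=3/2b
2) 666.667ms=3/2b +666.667ms=3/2b
3) 1333.333ms=3b +190.476ms=3/7b
4) 1523.81ms=24/7b +190.476ms=3/7b
5) 1714.286ms=27/7b +190.476ms=3/7b
6) 1904.762ms=30/7b +190.476ms=3/7b
7) 2095.238ms=33/7b +190.476ms=3/7b
8) 2285.714ms=36/7b +190.476ms=3/7b
9) 2476.19ms=39/7b +523.81ms=33/28b
10) 3000.0ms=27/4b +333.333ms=3/4b
11) 3333.333ms=15/2b +666.667ms=3/2b
Σ=9b of 9 (135bpm 3/8) — PASS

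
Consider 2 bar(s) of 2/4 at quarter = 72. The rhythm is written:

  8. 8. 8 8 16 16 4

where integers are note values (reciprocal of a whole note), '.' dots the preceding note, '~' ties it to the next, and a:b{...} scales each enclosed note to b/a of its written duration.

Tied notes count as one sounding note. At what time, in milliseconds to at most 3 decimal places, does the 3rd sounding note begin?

1. 0.0ms @ 0 + 625.0ms (3/4)
2. 625.0ms @ 3/4 + 625.0ms (3/4)
3. 1250.0ms @ 3/2 + 416.667ms (1/2)
4. 1666.667ms @ 2 + 416.667ms (1/2)
5. 2083.333ms @ 5/2 + 208.333ms (1/4)
6. 2291.667ms @ 11/4 + 208.333ms (1/4)
7. 2500.0ms @ 3 + 833.333ms (1)

note 3 onset = 3/2b = 1250.0ms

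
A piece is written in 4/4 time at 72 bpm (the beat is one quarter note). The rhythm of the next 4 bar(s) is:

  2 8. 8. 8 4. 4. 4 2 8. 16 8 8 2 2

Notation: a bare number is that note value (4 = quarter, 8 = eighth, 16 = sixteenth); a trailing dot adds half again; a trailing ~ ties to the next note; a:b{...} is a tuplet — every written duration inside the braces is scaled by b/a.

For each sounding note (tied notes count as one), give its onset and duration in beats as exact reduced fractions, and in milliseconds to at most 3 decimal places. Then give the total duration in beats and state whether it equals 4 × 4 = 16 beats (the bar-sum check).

1) 0.0ms=0b +1666.667ms=2b
2) 1666.667ms=2b +625.0ms=3/4b
3) 2291.667ms=11/4b +625.0ms=3/4b
4) 2916.667ms=7/2b +416.667ms=1/2b
5) 3333.333ms=4b +1250.0ms=3/2b
6) 4583.333ms=11/2b +1250.0ms=3/2b
7) 5833.333ms=7b +833.333ms=1b
8) 6666.667ms=8b +1666.667ms=2b
9) 8333.333ms=10b +625.0ms=3/4b
10) 8958.333ms=43/4b +208.333ms=1/4b
11) 9166.667ms=11b +416.667ms=1/2b
12) 9583.333ms=23/2b +416.667ms=1/2b
13) 10000.0ms=12b +1666.667ms=2b
14) 11666.667ms=14b +1666.667ms=2b
Σ=16b of 16 (72bpm 4/4) — PASS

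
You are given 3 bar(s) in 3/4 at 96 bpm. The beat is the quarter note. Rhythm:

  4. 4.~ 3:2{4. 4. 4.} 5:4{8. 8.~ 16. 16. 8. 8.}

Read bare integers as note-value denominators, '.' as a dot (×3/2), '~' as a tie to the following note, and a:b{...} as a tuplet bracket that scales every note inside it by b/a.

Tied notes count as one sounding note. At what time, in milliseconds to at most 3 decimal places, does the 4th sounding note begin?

note 4 onset = 5b = 3125.0ms

1. 0.0ms @ 0 + 937.5ms (3/2)
2. 937.5ms @ 3/2 + 1562.5ms (5/2)
3. 2500.0ms @ 4 + 625.0ms (1)
4. 3125.0ms @ 5 + 625.0ms (1)
5. 3750.0ms @ 6 + 375.0ms (3/5)
6. 4125.0ms @ 33/5 + 562.5ms (9/10)
7. 4687.5ms @ 15/2 + 187.5ms (3/10)
8. 4875.0ms @ 39/5 + 375.0ms (3/5)
9. 5250.0ms @ 42/5 + 375.0ms (3/5)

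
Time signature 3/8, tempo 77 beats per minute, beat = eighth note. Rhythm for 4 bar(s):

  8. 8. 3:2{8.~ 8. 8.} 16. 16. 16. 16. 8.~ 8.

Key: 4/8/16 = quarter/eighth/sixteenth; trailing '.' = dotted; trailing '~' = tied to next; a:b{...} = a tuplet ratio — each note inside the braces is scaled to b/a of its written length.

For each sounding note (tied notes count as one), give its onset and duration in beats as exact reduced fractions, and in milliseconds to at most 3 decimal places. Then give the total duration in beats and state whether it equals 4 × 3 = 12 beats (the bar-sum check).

1) 0.0ms=0b +1168.831ms=3/2b
2) 1168.831ms=3/2b +1168.831ms=3/2b
3) 2337.662ms=3b +1558.442ms=2b
4) 3896.104ms=5b +779.221ms=1b
5) 4675.325ms=6b +584.416ms=3/4b
6) 5259.74ms=27/4b +584.416ms=3/4b
7) 5844.156ms=15/2b +584.416ms=3/4b
8) 6428.571ms=33/4b +584.416ms=3/4b
9) 7012.987ms=9b +2337.662ms=3b
Σ=12b of 12 (77bpm 3/8) — PASS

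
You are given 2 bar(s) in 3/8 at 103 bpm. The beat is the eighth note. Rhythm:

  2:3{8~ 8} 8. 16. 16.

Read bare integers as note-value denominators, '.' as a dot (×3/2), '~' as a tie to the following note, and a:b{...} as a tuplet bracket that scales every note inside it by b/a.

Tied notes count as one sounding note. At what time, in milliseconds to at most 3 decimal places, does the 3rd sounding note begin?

1. 0.0ms @ 0 + 1747.573ms (3)
2. 1747.573ms @ 3 + 873.786ms (3/2)
3. 2621.359ms @ 9/2 + 436.893ms (3/4)
4. 3058.252ms @ 21/4 + 436.893ms (3/4)

note 3 onset = 9/2b = 2621.359ms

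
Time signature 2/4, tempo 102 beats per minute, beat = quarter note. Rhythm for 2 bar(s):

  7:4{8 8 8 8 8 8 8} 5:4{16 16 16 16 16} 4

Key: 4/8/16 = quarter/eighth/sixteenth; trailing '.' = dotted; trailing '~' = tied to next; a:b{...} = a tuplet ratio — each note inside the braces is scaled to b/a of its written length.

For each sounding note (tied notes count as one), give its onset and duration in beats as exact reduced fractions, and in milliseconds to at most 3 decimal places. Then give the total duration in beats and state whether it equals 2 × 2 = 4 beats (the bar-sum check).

1) 0.0ms=0b +168.067ms=2/7b
2) 168.067ms=2/7b +168.067ms=2/7b
3) 336.134ms=4/7b +168.067ms=2/7b
4) 504.202ms=6/7b +168.067ms=2/7b
5) 672.269ms=8/7b +168.067ms=2/7b
6) 840.336ms=10/7b +168.067ms=2/7b
7) 1008.403ms=12/7b +168.067ms=2/7b
8) 1176.471ms=2b +117.647ms=1/5b
9) 1294.118ms=11/5b +117.647ms=1/5b
10) 1411.765ms=12/5b +117.647ms=1/5b
11) 1529.412ms=13/5b +117.647ms=1/5b
12) 1647.059ms=14/5b +117.647ms=1/5b
13) 1764.706ms=3b +588.235ms=1b
Σ=4b of 4 (102bpm 2/4) — PASS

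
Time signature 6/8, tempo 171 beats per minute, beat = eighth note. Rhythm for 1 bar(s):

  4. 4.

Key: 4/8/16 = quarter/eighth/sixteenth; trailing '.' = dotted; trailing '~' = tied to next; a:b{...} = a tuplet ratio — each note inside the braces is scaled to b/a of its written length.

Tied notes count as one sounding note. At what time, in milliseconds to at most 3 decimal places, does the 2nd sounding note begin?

note 2 onset = 3b = 1052.632ms

1. 0.0ms @ 0 + 1052.632ms (3)
2. 1052.632ms @ 3 + 1052.632ms (3)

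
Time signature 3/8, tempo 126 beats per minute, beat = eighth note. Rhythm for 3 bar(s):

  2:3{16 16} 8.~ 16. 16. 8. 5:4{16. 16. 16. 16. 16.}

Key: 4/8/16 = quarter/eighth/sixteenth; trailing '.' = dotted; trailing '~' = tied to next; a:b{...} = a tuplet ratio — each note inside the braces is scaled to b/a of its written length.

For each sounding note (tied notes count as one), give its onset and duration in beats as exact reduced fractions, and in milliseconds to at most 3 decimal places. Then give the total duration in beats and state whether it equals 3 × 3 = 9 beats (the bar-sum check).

1) 0.0ms=0b +357.143ms=3/4b
2) 357.143ms=3/4b +357.143ms=3/4b
3) 714.286ms=3/2b +1071.429ms=9/4b
4) 1785.714ms=15/4b +357.143ms=3/4b
5) 2142.857ms=9/2b +714.286ms=3/2b
6) 2857.143ms=6b +285.714ms=3/5b
7) 3142.857ms=33/5b +285.714ms=3/5b
8) 3428.571ms=36/5b +285.714ms=3/5b
9) 3714.286ms=39/5b +285.714ms=3/5b
10) 4000.0ms=42/5b +285.714ms=3/5b
Σ=9b of 9 (126bpm 3/8) — PASS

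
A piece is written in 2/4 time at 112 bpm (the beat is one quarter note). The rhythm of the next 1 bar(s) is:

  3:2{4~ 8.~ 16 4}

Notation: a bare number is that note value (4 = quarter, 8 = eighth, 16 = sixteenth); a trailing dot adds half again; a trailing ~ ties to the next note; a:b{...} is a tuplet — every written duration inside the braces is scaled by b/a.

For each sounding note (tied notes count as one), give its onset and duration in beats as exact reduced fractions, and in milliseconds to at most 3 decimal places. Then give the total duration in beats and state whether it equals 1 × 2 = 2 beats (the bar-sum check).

1) 0.0ms=0b +714.286ms=4/3b
2) 714.286ms=4/3b +357.143ms=2/3b
Σ=2b of 2 (112bpm 2/4) — PASS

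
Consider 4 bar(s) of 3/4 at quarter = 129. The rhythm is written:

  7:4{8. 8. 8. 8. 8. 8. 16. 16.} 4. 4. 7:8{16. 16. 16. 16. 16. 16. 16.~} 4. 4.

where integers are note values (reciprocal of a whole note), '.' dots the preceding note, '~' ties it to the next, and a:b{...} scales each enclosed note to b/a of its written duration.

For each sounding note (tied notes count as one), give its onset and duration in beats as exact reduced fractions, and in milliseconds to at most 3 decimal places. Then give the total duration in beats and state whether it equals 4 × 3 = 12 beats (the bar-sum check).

1) 0.0ms=0b +199.336ms=3/7b
2) 199.336ms=3/7b +199.336ms=3/7b
3) 398.671ms=6/7b +199.336ms=3/7b
4) 598.007ms=9/7b +199.336ms=3/7b
5) 797.342ms=12/7b +199.336ms=3/7b
6) 996.678ms=15/7b +199.336ms=3/7b
7) 1196.013ms=18/7b +99.668ms=3/14b
8) 1295.681ms=39/14b +99.668ms=3/14b
9) 1395.349ms=3b +697.674ms=3/2b
10) 2093.023ms=9/2b +697.674ms=3/2b
11) 2790.698ms=6b +199.336ms=3/7b
12) 2990.033ms=45/7b +199.336ms=3/7b
13) 3189.369ms=48/7b +199.336ms=3/7b
14) 3388.704ms=51/7b +199.336ms=3/7b
15) 3588.04ms=54/7b +199.336ms=3/7b
16) 3787.375ms=57/7b +199.336ms=3/7b
17) 3986.711ms=60/7b +897.01ms=27/14b
18) 4883.721ms=21/2b +697.674ms=3/2b
Σ=12b of 12 (129bpm 3/4) — PASS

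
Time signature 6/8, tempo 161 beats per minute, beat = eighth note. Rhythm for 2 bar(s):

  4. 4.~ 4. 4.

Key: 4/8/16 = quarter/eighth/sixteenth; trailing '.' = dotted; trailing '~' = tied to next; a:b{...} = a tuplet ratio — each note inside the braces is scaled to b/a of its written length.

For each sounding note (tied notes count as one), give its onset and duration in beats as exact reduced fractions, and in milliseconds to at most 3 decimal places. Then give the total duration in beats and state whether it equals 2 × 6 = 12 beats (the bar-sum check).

1) 0.0ms=0b +1118.012ms=3b
2) 1118.012ms=3b +2236.025ms=6b
3) 3354.037ms=9b +1118.012ms=3b
Σ=12b of 12 (161bpm 6/8) — PASS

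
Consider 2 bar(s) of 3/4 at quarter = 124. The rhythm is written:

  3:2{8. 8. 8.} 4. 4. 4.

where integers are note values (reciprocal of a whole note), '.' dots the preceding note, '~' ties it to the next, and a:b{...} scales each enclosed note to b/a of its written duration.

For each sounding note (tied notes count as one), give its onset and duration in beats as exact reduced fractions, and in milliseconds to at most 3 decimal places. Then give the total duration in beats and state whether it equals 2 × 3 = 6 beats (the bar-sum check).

1) 0.0ms=0b +241.935ms=1/2b
2) 241.935ms=1/2b +241.935ms=1/2b
3) 483.871ms=1b +241.935ms=1/2b
4) 725.806ms=3/2b +725.806ms=3/2b
5) 1451.613ms=3b +725.806ms=3/2b
6) 2177.419ms=9/2b +725.806ms=3/2b
Σ=6b of 6 (124bpm 3/4) — PASS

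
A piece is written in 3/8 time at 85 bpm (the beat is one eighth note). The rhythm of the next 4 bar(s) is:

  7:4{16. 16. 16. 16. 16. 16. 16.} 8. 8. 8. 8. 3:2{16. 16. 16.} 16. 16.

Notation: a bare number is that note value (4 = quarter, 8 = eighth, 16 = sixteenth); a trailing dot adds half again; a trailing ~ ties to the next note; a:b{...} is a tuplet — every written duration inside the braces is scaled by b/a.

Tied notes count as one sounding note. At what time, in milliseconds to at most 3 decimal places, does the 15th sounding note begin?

note 15 onset = 21/2b = 7411.765ms

1. 0.0ms @ 0 + 302.521ms (3/7)
2. 302.521ms @ 3/7 + 302.521ms (3/7)
3. 605.042ms @ 6/7 + 302.521ms (3/7)
4. 907.563ms @ 9/7 + 302.521ms (3/7)
5. 1210.084ms @ 12/7 + 302.521ms (3/7)
6. 1512.605ms @ 15/7 + 302.521ms (3/7)
7. 1815.126ms @ 18/7 + 302.521ms (3/7)
8. 2117.647ms @ 3 + 1058.824ms (3/2)
9. 3176.471ms @ 9/2 + 1058.824ms (3/2)
10. 4235.294ms @ 6 + 1058.824ms (3/2)
11. 5294.118ms @ 15/2 + 1058.824ms (3/2)
12. 6352.941ms @ 9 + 352.941ms (1/2)
13. 6705.882ms @ 19/2 + 352.941ms (1/2)
14. 7058.824ms @ 10 + 352.941ms (1/2)
15. 7411.765ms @ 21/2 + 529.412ms (3/4)
16. 7941.176ms @ 45/4 + 529.412ms (3/4)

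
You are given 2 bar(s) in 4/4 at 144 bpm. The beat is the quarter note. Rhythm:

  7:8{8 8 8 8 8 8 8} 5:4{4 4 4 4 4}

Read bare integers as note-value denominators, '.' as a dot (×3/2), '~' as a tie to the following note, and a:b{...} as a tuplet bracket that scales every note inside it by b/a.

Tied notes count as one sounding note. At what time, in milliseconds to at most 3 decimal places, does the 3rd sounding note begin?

note 3 onset = 8/7b = 476.19ms

1. 0.0ms @ 0 + 238.095ms (4/7)
2. 238.095ms @ 4/7 + 238.095ms (4/7)
3. 476.19ms @ 8/7 + 238.095ms (4/7)
4. 714.286ms @ 12/7 + 238.095ms (4/7)
5. 952.381ms @ 16/7 + 238.095ms (4/7)
6. 1190.476ms @ 20/7 + 238.095ms (4/7)
7. 1428.571ms @ 24/7 + 238.095ms (4/7)
8. 1666.667ms @ 4 + 333.333ms (4/5)
9. 2000.0ms @ 24/5 + 333.333ms (4/5)
10. 2333.333ms @ 28/5 + 333.333ms (4/5)
11. 2666.667ms @ 32/5 + 333.333ms (4/5)
12. 3000.0ms @ 36/5 + 333.333ms (4/5)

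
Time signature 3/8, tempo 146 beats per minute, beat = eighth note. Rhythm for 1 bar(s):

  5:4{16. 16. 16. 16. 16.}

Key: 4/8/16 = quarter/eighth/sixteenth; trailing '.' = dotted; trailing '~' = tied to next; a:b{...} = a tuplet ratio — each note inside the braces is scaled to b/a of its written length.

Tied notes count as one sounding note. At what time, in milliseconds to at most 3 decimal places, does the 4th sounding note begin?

note 4 onset = 9/5b = 739.726ms

1. 0.0ms @ 0 + 246.575ms (3/5)
2. 246.575ms @ 3/5 + 246.575ms (3/5)
3. 493.151ms @ 6/5 + 246.575ms (3/5)
4. 739.726ms @ 9/5 + 246.575ms (3/5)
5. 986.301ms @ 12/5 + 246.575ms (3/5)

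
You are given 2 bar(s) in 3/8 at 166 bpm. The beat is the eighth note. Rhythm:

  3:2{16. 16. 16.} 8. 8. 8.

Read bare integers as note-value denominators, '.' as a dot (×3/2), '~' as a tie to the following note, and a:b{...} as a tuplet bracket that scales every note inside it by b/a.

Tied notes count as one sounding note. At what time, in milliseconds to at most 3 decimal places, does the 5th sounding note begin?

1. 0.0ms @ 0 + 180.723ms (1/2)
2. 180.723ms @ 1/2 + 180.723ms (1/2)
3. 361.446ms @ 1 + 180.723ms (1/2)
4. 542.169ms @ 3/2 + 542.169ms (3/2)
5. 1084.337ms @ 3 + 542.169ms (3/2)
6. 1626.506ms @ 9/2 + 542.169ms (3/2)

note 5 onset = 3b = 1084.337ms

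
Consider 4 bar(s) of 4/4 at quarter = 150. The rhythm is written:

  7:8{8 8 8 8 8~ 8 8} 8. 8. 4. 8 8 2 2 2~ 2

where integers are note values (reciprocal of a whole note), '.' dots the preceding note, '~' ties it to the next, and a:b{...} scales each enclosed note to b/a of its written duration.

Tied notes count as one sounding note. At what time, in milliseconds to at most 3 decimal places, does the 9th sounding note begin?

1. 0.0ms @ 0 + 228.571ms (4/7)
2. 228.571ms @ 4/7 + 228.571ms (4/7)
3. 457.143ms @ 8/7 + 228.571ms (4/7)
4. 685.714ms @ 12/7 + 228.571ms (4/7)
5. 914.286ms @ 16/7 + 457.143ms (8/7)
6. 1371.429ms @ 24/7 + 228.571ms (4/7)
7. 1600.0ms @ 4 + 300.0ms (3/4)
8. 1900.0ms @ 19/4 + 300.0ms (3/4)
9. 2200.0ms @ 11/2 + 600.0ms (3/2)
10. 2800.0ms @ 7 + 200.0ms (1/2)
11. 3000.0ms @ 15/2 + 200.0ms (1/2)
12. 3200.0ms @ 8 + 800.0ms (2)
13. 4000.0ms @ 10 + 800.0ms (2)
14. 4800.0ms @ 12 + 1600.0ms (4)

note 9 onset = 11/2b = 2200.0ms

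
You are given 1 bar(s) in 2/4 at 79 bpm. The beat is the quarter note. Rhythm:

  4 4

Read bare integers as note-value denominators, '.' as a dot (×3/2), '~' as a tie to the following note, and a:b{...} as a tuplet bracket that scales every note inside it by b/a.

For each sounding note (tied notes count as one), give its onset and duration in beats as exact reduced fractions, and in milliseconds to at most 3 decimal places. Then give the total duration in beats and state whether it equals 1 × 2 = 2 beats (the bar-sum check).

1) 0.0ms=0b +759.494ms=1b
2) 759.494ms=1b +759.494ms=1b
Σ=2b of 2 (79bpm 2/4) — PASS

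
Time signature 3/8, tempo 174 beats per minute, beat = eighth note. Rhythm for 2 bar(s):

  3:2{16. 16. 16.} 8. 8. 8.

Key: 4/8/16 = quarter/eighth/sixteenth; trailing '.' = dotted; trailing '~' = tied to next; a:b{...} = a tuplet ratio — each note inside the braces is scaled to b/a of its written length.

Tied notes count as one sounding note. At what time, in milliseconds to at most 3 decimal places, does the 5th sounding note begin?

note 5 onset = 3b = 1034.483ms

1. 0.0ms @ 0 + 172.414ms (1/2)
2. 172.414ms @ 1/2 + 172.414ms (1/2)
3. 344.828ms @ 1 + 172.414ms (1/2)
4. 517.241ms @ 3/2 + 517.241ms (3/2)
5. 1034.483ms @ 3 + 517.241ms (3/2)
6. 1551.724ms @ 9/2 + 517.241ms (3/2)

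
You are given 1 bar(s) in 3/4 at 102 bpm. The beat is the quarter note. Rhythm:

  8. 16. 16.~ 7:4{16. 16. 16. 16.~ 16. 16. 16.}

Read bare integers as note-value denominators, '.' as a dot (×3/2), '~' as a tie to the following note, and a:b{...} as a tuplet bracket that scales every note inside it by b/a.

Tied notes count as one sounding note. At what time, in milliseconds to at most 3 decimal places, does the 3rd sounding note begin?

note 3 onset = 9/8b = 661.765ms

1. 0.0ms @ 0 + 441.176ms (3/4)
2. 441.176ms @ 3/4 + 220.588ms (3/8)
3. 661.765ms @ 9/8 + 346.639ms (33/56)
4. 1008.403ms @ 12/7 + 126.05ms (3/14)
5. 1134.454ms @ 27/14 + 126.05ms (3/14)
6. 1260.504ms @ 15/7 + 252.101ms (3/7)
7. 1512.605ms @ 18/7 + 126.05ms (3/14)
8. 1638.655ms @ 39/14 + 126.05ms (3/14)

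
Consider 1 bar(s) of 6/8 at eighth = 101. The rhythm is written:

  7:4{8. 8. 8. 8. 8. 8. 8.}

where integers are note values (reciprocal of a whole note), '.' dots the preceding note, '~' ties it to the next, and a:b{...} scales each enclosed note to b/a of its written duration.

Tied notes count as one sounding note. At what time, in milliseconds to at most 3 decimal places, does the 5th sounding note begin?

note 5 onset = 24/7b = 2036.775ms

1. 0.0ms @ 0 + 509.194ms (6/7)
2. 509.194ms @ 6/7 + 509.194ms (6/7)
3. 1018.388ms @ 12/7 + 509.194ms (6/7)
4. 1527.581ms @ 18/7 + 509.194ms (6/7)
5. 2036.775ms @ 24/7 + 509.194ms (6/7)
6. 2545.969ms @ 30/7 + 509.194ms (6/7)
7. 3055.163ms @ 36/7 + 509.194ms (6/7)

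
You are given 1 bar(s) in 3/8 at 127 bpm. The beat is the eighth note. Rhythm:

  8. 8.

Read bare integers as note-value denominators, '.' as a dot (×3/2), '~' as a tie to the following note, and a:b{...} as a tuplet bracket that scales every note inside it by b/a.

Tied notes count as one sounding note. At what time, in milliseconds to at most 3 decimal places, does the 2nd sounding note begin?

1. 0.0ms @ 0 + 708.661ms (3/2)
2. 708.661ms @ 3/2 + 708.661ms (3/2)

note 2 onset = 3/2b = 708.661ms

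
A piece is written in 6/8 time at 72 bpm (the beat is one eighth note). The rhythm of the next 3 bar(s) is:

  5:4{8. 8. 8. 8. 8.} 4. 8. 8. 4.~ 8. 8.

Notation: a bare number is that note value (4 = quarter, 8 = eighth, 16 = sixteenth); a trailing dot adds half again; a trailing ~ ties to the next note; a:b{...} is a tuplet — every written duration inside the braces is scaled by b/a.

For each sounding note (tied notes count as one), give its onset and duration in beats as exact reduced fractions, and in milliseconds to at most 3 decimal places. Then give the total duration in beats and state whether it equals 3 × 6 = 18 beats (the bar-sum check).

1) 0.0ms=0b +1000.0ms=6/5b
2) 1000.0ms=6/5b +1000.0ms=6/5b
3) 2000.0ms=12/5b +1000.0ms=6/5b
4) 3000.0ms=18/5b +1000.0ms=6/5b
5) 4000.0ms=24/5b +1000.0ms=6/5b
6) 5000.0ms=6b +2500.0ms=3b
7) 7500.0ms=9b +1250.0ms=3/2b
8) 8750.0ms=21/2b +1250.0ms=3/2b
9) 10000.0ms=12b +3750.0ms=9/2b
10) 13750.0ms=33/2b +1250.0ms=3/2b
Σ=18b of 18 (72bpm 6/8) — PASS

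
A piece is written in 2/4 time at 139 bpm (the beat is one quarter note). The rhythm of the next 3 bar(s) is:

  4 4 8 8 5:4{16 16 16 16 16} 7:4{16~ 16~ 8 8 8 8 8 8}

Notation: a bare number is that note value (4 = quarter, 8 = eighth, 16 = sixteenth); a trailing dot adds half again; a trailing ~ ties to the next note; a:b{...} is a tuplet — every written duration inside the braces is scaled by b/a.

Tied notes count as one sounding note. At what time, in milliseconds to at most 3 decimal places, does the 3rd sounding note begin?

1. 0.0ms @ 0 + 431.655ms (1)
2. 431.655ms @ 1 + 431.655ms (1)
3. 863.309ms @ 2 + 215.827ms (1/2)
4. 1079.137ms @ 5/2 + 215.827ms (1/2)
5. 1294.964ms @ 3 + 86.331ms (1/5)
6. 1381.295ms @ 16/5 + 86.331ms (1/5)
7. 1467.626ms @ 17/5 + 86.331ms (1/5)
8. 1553.957ms @ 18/5 + 86.331ms (1/5)
9. 1640.288ms @ 19/5 + 86.331ms (1/5)
10. 1726.619ms @ 4 + 246.66ms (4/7)
11. 1973.279ms @ 32/7 + 123.33ms (2/7)
12. 2096.608ms @ 34/7 + 123.33ms (2/7)
13. 2219.938ms @ 36/7 + 123.33ms (2/7)
14. 2343.268ms @ 38/7 + 123.33ms (2/7)
15. 2466.598ms @ 40/7 + 123.33ms (2/7)

note 3 onset = 2b = 863.309ms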